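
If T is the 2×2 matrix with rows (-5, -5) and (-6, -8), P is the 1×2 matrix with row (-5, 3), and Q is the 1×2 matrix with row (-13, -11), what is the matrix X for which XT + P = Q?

X = [[-2, 3]]

XT = Q − P = [[-8, -14]].
T is on the right of X, so right-multiply by T⁻¹: X = (Q − P)T⁻¹.
det T = 10, so T⁻¹ = [[-4/5, 1/2], [3/5, -1/2]].
X = (Q − P)T⁻¹ = [[-2, 3]].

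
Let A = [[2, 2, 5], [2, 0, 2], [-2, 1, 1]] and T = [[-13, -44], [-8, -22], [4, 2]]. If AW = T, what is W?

W = [[-3, -5], [-1, -2], [-1, -6]]

A is on the left of W, so left-multiply by A⁻¹: W = A⁻¹T.
A has determinant -6; A⁻¹ = [[1/3, -1/2, -2/3], [1, -2, -1], [-1/3, 1, 2/3]].
W = A⁻¹T = [[1/3, -1/2, -2/3], [1, -2, -1], [-1/3, 1, 2/3]] · [[-13, -44], [-8, -22], [4, 2]] = [[-3, -5], [-1, -2], [-1, -6]].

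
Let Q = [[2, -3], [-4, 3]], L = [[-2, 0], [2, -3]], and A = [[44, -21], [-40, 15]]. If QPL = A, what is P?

P = Q⁻¹AL⁻¹ (apply Q⁻¹ on the left and L⁻¹ on the right).
Q has determinant -6; Q⁻¹ = [[-1/2, -1/2], [-2/3, -1/3]].
L has determinant 6; L⁻¹ = [[-1/2, 0], [-1/3, -1/3]].
Q⁻¹A = [[-2, 3], [-16, 9]].
P = (Q⁻¹A)L⁻¹ = [[0, -1], [5, -3]].

P = [[0, -1], [5, -3]]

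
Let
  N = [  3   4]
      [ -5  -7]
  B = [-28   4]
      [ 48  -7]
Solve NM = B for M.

M = [[-4, 0], [-4, 1]]

Left-multiplying both sides by N⁻¹ gives M = N⁻¹B.
det N = -1; the adjugate gives N⁻¹ = [[7, 4], [-5, -3]].
M = N⁻¹B = [[7, 4], [-5, -3]] · [[-28, 4], [48, -7]] = [[-4, 0], [-4, 1]].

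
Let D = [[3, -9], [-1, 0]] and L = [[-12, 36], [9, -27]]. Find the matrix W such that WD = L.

Right-multiplying both sides by D⁻¹ gives W = LD⁻¹.
det D = -9; the adjugate gives D⁻¹ = [[0, -1], [-1/9, -1/3]].
W = LD⁻¹ = [[-12, 36], [9, -27]] · [[0, -1], [-1/9, -1/3]] = [[-4, 0], [3, 0]].

W = [[-4, 0], [3, 0]]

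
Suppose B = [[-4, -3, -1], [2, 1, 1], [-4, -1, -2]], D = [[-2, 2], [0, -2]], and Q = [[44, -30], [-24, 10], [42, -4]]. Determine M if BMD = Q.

M = B⁻¹QD⁻¹ (apply B⁻¹ on the left and D⁻¹ on the right).
B has determinant 2; B⁻¹ = [[-1/2, -5/2, -1], [0, 2, 1], [1, 4, 1]].
D has determinant 4; D⁻¹ = [[-1/2, -1/2], [0, -1/2]].
B⁻¹Q = [[-4, -6], [-6, 16], [-10, 6]].
M = (B⁻¹Q)D⁻¹ = [[2, 5], [3, -5], [5, 2]].

M = [[2, 5], [3, -5], [5, 2]]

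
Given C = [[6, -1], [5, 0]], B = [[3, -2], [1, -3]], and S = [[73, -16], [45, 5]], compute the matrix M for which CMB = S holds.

M = [[4, -3], [-5, -4]]

Isolating M: multiply by C⁻¹ from the left and B⁻¹ from the right, so M = C⁻¹SB⁻¹.
det C = 5, so C⁻¹ = [[0, 1/5], [-1, 6/5]].
det B = -7, so B⁻¹ = [[3/7, -2/7], [1/7, -3/7]].
C⁻¹S = [[9, 1], [-19, 22]].
M = (C⁻¹S)B⁻¹ = [[4, -3], [-5, -4]].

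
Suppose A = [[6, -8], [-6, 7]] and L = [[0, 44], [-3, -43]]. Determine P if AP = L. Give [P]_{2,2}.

Since A multiplies P on the left, P = A⁻¹L.
det A = -6; the adjugate gives A⁻¹ = [[-7/6, -4/3], [-1, -1]].
P = A⁻¹L = [[-7/6, -4/3], [-1, -1]] · [[0, 44], [-3, -43]] = [[4, 6], [3, -1]].

-1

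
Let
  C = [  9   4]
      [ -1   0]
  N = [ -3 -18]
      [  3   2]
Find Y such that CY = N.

Left-multiplying both sides by C⁻¹ gives Y = C⁻¹N.
C has determinant 4; C⁻¹ = [[0, -1], [1/4, 9/4]].
Y = C⁻¹N = [[0, -1], [1/4, 9/4]] · [[-3, -18], [3, 2]] = [[-3, -2], [6, 0]].

Y = [[-3, -2], [6, 0]]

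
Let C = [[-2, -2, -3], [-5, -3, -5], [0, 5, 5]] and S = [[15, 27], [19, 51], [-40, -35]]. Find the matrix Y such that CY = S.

Y = [[3, -4], [-3, -2], [-5, -5]]

C is on the left of Y, so left-multiply by C⁻¹: Y = C⁻¹S.
det C = 5, so C⁻¹ = [[2, -1, 1/5], [5, -2, 1], [-5, 2, -4/5]].
Y = C⁻¹S = [[2, -1, 1/5], [5, -2, 1], [-5, 2, -4/5]] · [[15, 27], [19, 51], [-40, -35]] = [[3, -4], [-3, -2], [-5, -5]].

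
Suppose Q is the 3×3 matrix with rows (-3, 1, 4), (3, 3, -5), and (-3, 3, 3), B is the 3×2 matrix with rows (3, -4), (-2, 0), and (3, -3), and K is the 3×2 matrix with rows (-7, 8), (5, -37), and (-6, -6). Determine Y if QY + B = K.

Y = [[-4, 1], [-2, -5], [-5, 5]]

QY = K − B = [[-10, 12], [7, -37], [-9, -3]].
Q is on the left of Y, so left-multiply by Q⁻¹: Y = Q⁻¹(K − B).
Q has determinant 6; Q⁻¹ = [[4, 3/2, -17/6], [1, 1/2, -1/2], [3, 1, -2]].
Y = Q⁻¹(K − B) = [[-4, 1], [-2, -5], [-5, 5]].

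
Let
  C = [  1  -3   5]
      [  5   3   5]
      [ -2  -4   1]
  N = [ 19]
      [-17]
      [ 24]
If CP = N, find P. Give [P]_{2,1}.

-4

Left-multiplying both sides by C⁻¹ gives P = C⁻¹N.
det C = -2, so C⁻¹ = [[-23/2, 17/2, 15], [15/2, -11/2, -10], [7, -5, -9]].
P = C⁻¹N = [[-23/2, 17/2, 15], [15/2, -11/2, -10], [7, -5, -9]] · [[19], [-17], [24]] = [[-3], [-4], [2]].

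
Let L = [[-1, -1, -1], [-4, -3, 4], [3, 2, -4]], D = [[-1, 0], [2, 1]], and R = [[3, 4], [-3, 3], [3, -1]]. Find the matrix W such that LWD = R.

Isolating W: multiply by L⁻¹ from the left and D⁻¹ from the right, so W = L⁻¹RD⁻¹.
det L = -1; the adjugate gives L⁻¹ = [[-4, 6, 7], [4, -7, -8], [-1, 1, 1]].
det D = -1; the adjugate gives D⁻¹ = [[-1, 0], [2, 1]].
L⁻¹R = [[-9, -5], [9, 3], [-3, -2]].
W = (L⁻¹R)D⁻¹ = [[-1, -5], [-3, 3], [-1, -2]].

W = [[-1, -5], [-3, 3], [-1, -2]]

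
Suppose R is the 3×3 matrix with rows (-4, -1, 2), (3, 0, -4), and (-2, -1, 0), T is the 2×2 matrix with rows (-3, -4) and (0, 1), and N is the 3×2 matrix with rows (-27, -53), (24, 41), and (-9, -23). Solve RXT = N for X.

X = [[-4, 3], [5, 5], [-1, 0]]

X = R⁻¹NT⁻¹ (apply R⁻¹ on the left and T⁻¹ on the right).
det R = 2, so R⁻¹ = [[-2, -1, 2], [4, 2, -5], [-3/2, -1, 3/2]].
det T = -3, so T⁻¹ = [[-1/3, -4/3], [0, 1]].
R⁻¹N = [[12, 19], [-15, -15], [3, 4]].
X = (R⁻¹N)T⁻¹ = [[-4, 3], [5, 5], [-1, 0]].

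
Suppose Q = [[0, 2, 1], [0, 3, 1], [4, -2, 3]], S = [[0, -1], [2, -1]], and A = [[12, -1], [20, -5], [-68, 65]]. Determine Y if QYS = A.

Isolating Y: multiply by Q⁻¹ from the left and S⁻¹ from the right, so Y = Q⁻¹AS⁻¹.
det Q = -4; the adjugate gives Q⁻¹ = [[-11/4, 2, 1/4], [-1, 1, 0], [3, -2, 0]].
det S = 2, so S⁻¹ = [[-1/2, 1/2], [-1, 0]].
Q⁻¹A = [[-10, 9], [8, -4], [-4, 7]].
Y = (Q⁻¹A)S⁻¹ = [[-4, -5], [0, 4], [-5, -2]].

Y = [[-4, -5], [0, 4], [-5, -2]]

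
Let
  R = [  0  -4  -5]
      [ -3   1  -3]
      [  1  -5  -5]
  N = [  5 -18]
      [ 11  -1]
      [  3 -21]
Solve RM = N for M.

R is on the left of M, so left-multiply by R⁻¹: M = R⁻¹N.
R has determinant 2; R⁻¹ = [[-10, 5/2, 17/2], [-9, 5/2, 15/2], [7, -2, -6]].
M = R⁻¹N = [[-10, 5/2, 17/2], [-9, 5/2, 15/2], [7, -2, -6]] · [[5, -18], [11, -1], [3, -21]] = [[3, -1], [5, 2], [-5, 2]].

M = [[3, -1], [5, 2], [-5, 2]]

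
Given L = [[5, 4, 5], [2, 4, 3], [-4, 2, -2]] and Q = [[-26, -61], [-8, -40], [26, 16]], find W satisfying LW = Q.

W = [[-6, -3], [1, -4], [0, -6]]

Left-multiplying both sides by L⁻¹ gives W = L⁻¹Q.
det L = -2; the adjugate gives L⁻¹ = [[7, -9, 4], [4, -5, 5/2], [-10, 13, -6]].
W = L⁻¹Q = [[7, -9, 4], [4, -5, 5/2], [-10, 13, -6]] · [[-26, -61], [-8, -40], [26, 16]] = [[-6, -3], [1, -4], [0, -6]].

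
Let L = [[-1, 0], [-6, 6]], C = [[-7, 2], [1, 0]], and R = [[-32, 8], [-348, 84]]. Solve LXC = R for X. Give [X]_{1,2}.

Isolating X: multiply by L⁻¹ from the left and C⁻¹ from the right, so X = L⁻¹RC⁻¹.
det L = -6, so L⁻¹ = [[-1, 0], [-1, 1/6]].
det C = -2; the adjugate gives C⁻¹ = [[0, 1], [1/2, 7/2]].
L⁻¹R = [[32, -8], [-26, 6]].
X = (L⁻¹R)C⁻¹ = [[-4, 4], [3, -5]].

4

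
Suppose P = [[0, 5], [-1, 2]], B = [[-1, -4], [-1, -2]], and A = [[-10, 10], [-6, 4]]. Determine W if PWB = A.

W = P⁻¹AB⁻¹ (apply P⁻¹ on the left and B⁻¹ on the right).
det P = 5; the adjugate gives P⁻¹ = [[2/5, -1], [1/5, 0]].
B has determinant -2; B⁻¹ = [[1, -2], [-1/2, 1/2]].
P⁻¹A = [[2, 0], [-2, 2]].
W = (P⁻¹A)B⁻¹ = [[2, -4], [-3, 5]].

W = [[2, -4], [-3, 5]]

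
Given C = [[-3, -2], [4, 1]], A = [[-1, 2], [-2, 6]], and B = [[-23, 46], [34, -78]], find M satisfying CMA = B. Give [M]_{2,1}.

-4

Isolating M: multiply by C⁻¹ from the left and A⁻¹ from the right, so M = C⁻¹BA⁻¹.
det C = 5, so C⁻¹ = [[1/5, 2/5], [-4/5, -3/5]].
A has determinant -2; A⁻¹ = [[-3, 1], [-1, 1/2]].
C⁻¹B = [[9, -22], [-2, 10]].
M = (C⁻¹B)A⁻¹ = [[-5, -2], [-4, 3]].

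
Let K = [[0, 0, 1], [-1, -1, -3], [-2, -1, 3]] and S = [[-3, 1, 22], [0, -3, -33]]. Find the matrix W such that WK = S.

Since K sits to the right of W, W = SK⁻¹.
det K = -1; the adjugate gives K⁻¹ = [[6, 1, -1], [-9, -2, 1], [1, 0, 0]].
W = SK⁻¹ = [[-3, 1, 22], [0, -3, -33]] · [[6, 1, -1], [-9, -2, 1], [1, 0, 0]] = [[-5, -5, 4], [-6, 6, -3]].

W = [[-5, -5, 4], [-6, 6, -3]]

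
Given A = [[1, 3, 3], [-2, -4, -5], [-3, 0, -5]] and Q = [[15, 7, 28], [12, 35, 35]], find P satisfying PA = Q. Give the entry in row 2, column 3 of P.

A is on the right of P, so right-multiply by A⁻¹: P = QA⁻¹.
det A = -1, so A⁻¹ = [[-20, -15, 3], [-5, -4, 1], [12, 9, -2]].
P = QA⁻¹ = [[15, 7, 28], [12, 35, 35]] · [[-20, -15, 3], [-5, -4, 1], [12, 9, -2]] = [[1, -1, -4], [5, -5, 1]].

1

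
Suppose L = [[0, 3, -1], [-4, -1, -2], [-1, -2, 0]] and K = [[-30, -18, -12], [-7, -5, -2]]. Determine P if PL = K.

P = [[0, 6, 6], [-4, 3, -5]]

Since L sits to the right of P, P = KL⁻¹.
L has determinant -1; L⁻¹ = [[4, -2, 7], [-2, 1, -4], [-7, 3, -12]].
P = KL⁻¹ = [[-30, -18, -12], [-7, -5, -2]] · [[4, -2, 7], [-2, 1, -4], [-7, 3, -12]] = [[0, 6, 6], [-4, 3, -5]].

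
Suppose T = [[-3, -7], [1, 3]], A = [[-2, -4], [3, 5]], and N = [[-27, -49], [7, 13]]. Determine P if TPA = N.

Left-multiply by T⁻¹ and right-multiply by A⁻¹: P = T⁻¹NA⁻¹.
det T = -2, so T⁻¹ = [[-3/2, -7/2], [1/2, 3/2]].
det A = 2; the adjugate gives A⁻¹ = [[5/2, 2], [-3/2, -1]].
T⁻¹N = [[16, 28], [-3, -5]].
P = (T⁻¹N)A⁻¹ = [[-2, 4], [0, -1]].

P = [[-2, 4], [0, -1]]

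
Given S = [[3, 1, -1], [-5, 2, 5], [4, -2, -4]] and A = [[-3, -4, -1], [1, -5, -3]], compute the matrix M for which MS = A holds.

S is on the right of M, so right-multiply by S⁻¹: M = AS⁻¹.
det S = 4; the adjugate gives S⁻¹ = [[1/2, 3/2, 7/4], [0, -2, -5/2], [1/2, 5/2, 11/4]].
M = AS⁻¹ = [[-3, -4, -1], [1, -5, -3]] · [[1/2, 3/2, 7/4], [0, -2, -5/2], [1/2, 5/2, 11/4]] = [[-2, 1, 2], [-1, 4, 6]].

M = [[-2, 1, 2], [-1, 4, 6]]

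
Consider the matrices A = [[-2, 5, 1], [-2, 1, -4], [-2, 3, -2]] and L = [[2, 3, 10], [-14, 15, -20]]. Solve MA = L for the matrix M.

A is on the right of M, so right-multiply by A⁻¹: M = LA⁻¹.
det A = -4; the adjugate gives A⁻¹ = [[-5/2, -13/4, 21/4], [-1, -3/2, 5/2], [1, 1, -2]].
M = LA⁻¹ = [[2, 3, 10], [-14, 15, -20]] · [[-5/2, -13/4, 21/4], [-1, -3/2, 5/2], [1, 1, -2]] = [[2, -1, -2], [0, 3, 4]].

M = [[2, -1, -2], [0, 3, 4]]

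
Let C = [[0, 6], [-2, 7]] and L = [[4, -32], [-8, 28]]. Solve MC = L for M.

C is on the right of M, so right-multiply by C⁻¹: M = LC⁻¹.
det C = 12; the adjugate gives C⁻¹ = [[7/12, -1/2], [1/6, 0]].
M = LC⁻¹ = [[4, -32], [-8, 28]] · [[7/12, -1/2], [1/6, 0]] = [[-3, -2], [0, 4]].

M = [[-3, -2], [0, 4]]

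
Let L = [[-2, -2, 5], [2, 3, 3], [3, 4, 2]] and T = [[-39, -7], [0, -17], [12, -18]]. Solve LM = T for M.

M = [[6, -4], [1, 0], [-5, -3]]

Since L multiplies M on the left, M = L⁻¹T.
det L = -3, so L⁻¹ = [[2, -8, 7], [-5/3, 19/3, -16/3], [1/3, -2/3, 2/3]].
M = L⁻¹T = [[2, -8, 7], [-5/3, 19/3, -16/3], [1/3, -2/3, 2/3]] · [[-39, -7], [0, -17], [12, -18]] = [[6, -4], [1, 0], [-5, -3]].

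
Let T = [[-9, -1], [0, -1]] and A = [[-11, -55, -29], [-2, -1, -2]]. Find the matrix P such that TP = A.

P = [[1, 6, 3], [2, 1, 2]]

Left-multiplying both sides by T⁻¹ gives P = T⁻¹A.
T has determinant 9; T⁻¹ = [[-1/9, 1/9], [0, -1]].
P = T⁻¹A = [[-1/9, 1/9], [0, -1]] · [[-11, -55, -29], [-2, -1, -2]] = [[1, 6, 3], [2, 1, 2]].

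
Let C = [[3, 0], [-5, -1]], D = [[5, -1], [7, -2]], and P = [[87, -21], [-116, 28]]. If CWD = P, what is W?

Isolating W: multiply by C⁻¹ from the left and D⁻¹ from the right, so W = C⁻¹PD⁻¹.
det C = -3; the adjugate gives C⁻¹ = [[1/3, 0], [-5/3, -1]].
det D = -3, so D⁻¹ = [[2/3, -1/3], [7/3, -5/3]].
C⁻¹P = [[29, -7], [-29, 7]].
W = (C⁻¹P)D⁻¹ = [[3, 2], [-3, -2]].

W = [[3, 2], [-3, -2]]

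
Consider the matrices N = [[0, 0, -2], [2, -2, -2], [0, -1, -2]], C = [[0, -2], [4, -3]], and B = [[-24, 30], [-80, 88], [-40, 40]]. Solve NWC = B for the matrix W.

W = [[-5, -3], [-1, 4], [3, 3]]

Left-multiply by N⁻¹ and right-multiply by C⁻¹: W = N⁻¹BC⁻¹.
N has determinant 4; N⁻¹ = [[1/2, 1/2, -1], [1, 0, -1], [-1/2, 0, 0]].
det C = 8, so C⁻¹ = [[-3/8, 1/4], [-1/2, 0]].
N⁻¹B = [[-12, 19], [16, -10], [12, -15]].
W = (N⁻¹B)C⁻¹ = [[-5, -3], [-1, 4], [3, 3]].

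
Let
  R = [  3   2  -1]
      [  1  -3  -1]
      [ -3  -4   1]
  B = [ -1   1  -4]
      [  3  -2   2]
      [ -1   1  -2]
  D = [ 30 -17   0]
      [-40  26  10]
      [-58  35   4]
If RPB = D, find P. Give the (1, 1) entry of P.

P = R⁻¹DB⁻¹ (apply R⁻¹ on the left and B⁻¹ on the right).
R has determinant -4; R⁻¹ = [[7/4, -1/2, 5/4], [-1/2, 0, -1/2], [13/4, -3/2, 11/4]].
det B = -2; the adjugate gives B⁻¹ = [[-1, 1, 3], [-2, 1, 5], [-1/2, 0, 1/2]].
R⁻¹D = [[0, 1, 0], [14, -9, -2], [-2, 2, -4]].
P = (R⁻¹D)B⁻¹ = [[-2, 1, 5], [5, 5, -4], [0, 0, 2]].

-2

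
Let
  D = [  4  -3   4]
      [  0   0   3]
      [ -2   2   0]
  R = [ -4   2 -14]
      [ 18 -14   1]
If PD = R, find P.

Since D sits to the right of P, P = RD⁻¹.
det D = -6; the adjugate gives D⁻¹ = [[1, -4/3, 3/2], [1, -4/3, 2], [0, 1/3, 0]].
P = RD⁻¹ = [[-4, 2, -14], [18, -14, 1]] · [[1, -4/3, 3/2], [1, -4/3, 2], [0, 1/3, 0]] = [[-2, -2, -2], [4, -5, -1]].

P = [[-2, -2, -2], [4, -5, -1]]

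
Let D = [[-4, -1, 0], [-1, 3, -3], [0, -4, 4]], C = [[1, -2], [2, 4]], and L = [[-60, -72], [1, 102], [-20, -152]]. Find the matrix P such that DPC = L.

Isolating P: multiply by D⁻¹ from the left and C⁻¹ from the right, so P = D⁻¹LC⁻¹.
D has determinant -4; D⁻¹ = [[0, -1, -3/4], [-1, 4, 3], [-1, 4, 13/4]].
det C = 8; the adjugate gives C⁻¹ = [[1/2, 1/4], [-1/4, 1/8]].
D⁻¹L = [[14, 12], [4, 24], [-1, -14]].
P = (D⁻¹L)C⁻¹ = [[4, 5], [-4, 4], [3, -2]].

P = [[4, 5], [-4, 4], [3, -2]]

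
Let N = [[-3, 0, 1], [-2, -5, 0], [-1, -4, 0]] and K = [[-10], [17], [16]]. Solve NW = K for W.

N is on the left of W, so left-multiply by N⁻¹: W = N⁻¹K.
det N = 3; the adjugate gives N⁻¹ = [[0, -4/3, 5/3], [0, 1/3, -2/3], [1, -4, 5]].
W = N⁻¹K = [[0, -4/3, 5/3], [0, 1/3, -2/3], [1, -4, 5]] · [[-10], [17], [16]] = [[4], [-5], [2]].

W = [[4], [-5], [2]]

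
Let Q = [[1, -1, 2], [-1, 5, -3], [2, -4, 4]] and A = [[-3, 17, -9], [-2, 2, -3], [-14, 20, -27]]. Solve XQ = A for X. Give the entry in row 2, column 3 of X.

-2

Q is on the right of X, so right-multiply by Q⁻¹: X = AQ⁻¹.
det Q = -2; the adjugate gives Q⁻¹ = [[-4, 2, 7/2], [1, 0, -1/2], [3, -1, -2]].
X = AQ⁻¹ = [[-3, 17, -9], [-2, 2, -3], [-14, 20, -27]] · [[-4, 2, 7/2], [1, 0, -1/2], [3, -1, -2]] = [[2, 3, -1], [1, -1, -2], [-5, -1, -5]].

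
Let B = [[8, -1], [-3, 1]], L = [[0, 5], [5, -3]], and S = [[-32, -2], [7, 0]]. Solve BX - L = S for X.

X = [[-4, 0], [0, -3]]

BX = S + L = [[-32, 3], [12, -3]].
Since B multiplies X on the left, X = B⁻¹(S + L).
det B = 5; the adjugate gives B⁻¹ = [[1/5, 1/5], [3/5, 8/5]].
X = B⁻¹(S + L) = [[-4, 0], [0, -3]].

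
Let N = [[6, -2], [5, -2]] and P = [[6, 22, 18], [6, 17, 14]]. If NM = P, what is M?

M = [[0, 5, 4], [-3, 4, 3]]

N is on the left of M, so left-multiply by N⁻¹: M = N⁻¹P.
N has determinant -2; N⁻¹ = [[1, -1], [5/2, -3]].
M = N⁻¹P = [[1, -1], [5/2, -3]] · [[6, 22, 18], [6, 17, 14]] = [[0, 5, 4], [-3, 4, 3]].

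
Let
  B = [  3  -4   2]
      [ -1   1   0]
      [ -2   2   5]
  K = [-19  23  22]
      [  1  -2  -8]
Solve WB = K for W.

W = [[-4, -5, 6], [1, 6, -2]]

Since B sits to the right of W, W = KB⁻¹.
B has determinant -5; B⁻¹ = [[-1, -24/5, 2/5], [-1, -19/5, 2/5], [0, -2/5, 1/5]].
W = KB⁻¹ = [[-19, 23, 22], [1, -2, -8]] · [[-1, -24/5, 2/5], [-1, -19/5, 2/5], [0, -2/5, 1/5]] = [[-4, -5, 6], [1, 6, -2]].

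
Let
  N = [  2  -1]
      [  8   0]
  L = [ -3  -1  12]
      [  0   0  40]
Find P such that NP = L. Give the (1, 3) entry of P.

N is on the left of P, so left-multiply by N⁻¹: P = N⁻¹L.
det N = 8, so N⁻¹ = [[0, 1/8], [-1, 1/4]].
P = N⁻¹L = [[0, 1/8], [-1, 1/4]] · [[-3, -1, 12], [0, 0, 40]] = [[0, 0, 5], [3, 1, -2]].

5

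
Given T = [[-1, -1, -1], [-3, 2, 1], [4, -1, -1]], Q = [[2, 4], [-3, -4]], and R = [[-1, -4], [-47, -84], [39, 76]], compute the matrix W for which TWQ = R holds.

W = T⁻¹RQ⁻¹ (apply T⁻¹ on the left and Q⁻¹ on the right).
det T = 5; the adjugate gives T⁻¹ = [[-1/5, 0, 1/5], [1/5, 1, 4/5], [-1, -1, -1]].
det Q = 4, so Q⁻¹ = [[-1, -1], [3/4, 1/2]].
T⁻¹R = [[8, 16], [-16, -24], [9, 12]].
W = (T⁻¹R)Q⁻¹ = [[4, 0], [-2, 4], [0, -3]].

W = [[4, 0], [-2, 4], [0, -3]]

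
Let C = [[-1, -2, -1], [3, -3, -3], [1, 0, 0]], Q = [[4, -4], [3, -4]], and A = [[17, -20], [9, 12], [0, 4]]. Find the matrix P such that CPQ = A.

P = [[3, -4], [-2, -2], [-1, 5]]

P = C⁻¹AQ⁻¹ (apply C⁻¹ on the left and Q⁻¹ on the right).
det C = 3; the adjugate gives C⁻¹ = [[0, 0, 1], [-1, 1/3, -2], [1, -2/3, 3]].
Q has determinant -4; Q⁻¹ = [[1, -1], [3/4, -1]].
C⁻¹A = [[0, 4], [-14, 16], [11, -16]].
P = (C⁻¹A)Q⁻¹ = [[3, -4], [-2, -2], [-1, 5]].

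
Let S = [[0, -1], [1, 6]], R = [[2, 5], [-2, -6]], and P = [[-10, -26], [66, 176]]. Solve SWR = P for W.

W = S⁻¹PR⁻¹ (apply S⁻¹ on the left and R⁻¹ on the right).
det S = 1, so S⁻¹ = [[6, 1], [-1, 0]].
det R = -2; the adjugate gives R⁻¹ = [[3, 5/2], [-1, -1]].
S⁻¹P = [[6, 20], [10, 26]].
W = (S⁻¹P)R⁻¹ = [[-2, -5], [4, -1]].

W = [[-2, -5], [4, -1]]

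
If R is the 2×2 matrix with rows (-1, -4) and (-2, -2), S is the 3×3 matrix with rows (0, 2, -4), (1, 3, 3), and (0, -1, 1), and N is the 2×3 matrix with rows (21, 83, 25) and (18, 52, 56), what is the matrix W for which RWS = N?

Isolating W: multiply by R⁻¹ from the left and S⁻¹ from the right, so W = R⁻¹NS⁻¹.
R has determinant -6; R⁻¹ = [[1/3, -2/3], [-1/3, 1/6]].
det S = 2, so S⁻¹ = [[3, 1, 9], [-1/2, 0, -2], [-1/2, 0, -1]].
R⁻¹N = [[-5, -7, -29], [-4, -19, 1]].
W = (R⁻¹N)S⁻¹ = [[3, -5, -2], [-3, -4, 1]].

W = [[3, -5, -2], [-3, -4, 1]]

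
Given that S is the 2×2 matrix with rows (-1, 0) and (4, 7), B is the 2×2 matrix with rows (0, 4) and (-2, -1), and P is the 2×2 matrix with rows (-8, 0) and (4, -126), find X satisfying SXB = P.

Left-multiply by S⁻¹ and right-multiply by B⁻¹: X = S⁻¹PB⁻¹.
det S = -7; the adjugate gives S⁻¹ = [[-1, 0], [4/7, 1/7]].
det B = 8, so B⁻¹ = [[-1/8, -1/2], [1/4, 0]].
S⁻¹P = [[8, 0], [-4, -18]].
X = (S⁻¹P)B⁻¹ = [[-1, -4], [-4, 2]].

X = [[-1, -4], [-4, 2]]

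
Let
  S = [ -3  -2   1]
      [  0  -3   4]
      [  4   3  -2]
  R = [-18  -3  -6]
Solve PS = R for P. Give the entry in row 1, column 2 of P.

-3

Right-multiplying both sides by S⁻¹ gives P = RS⁻¹.
det S = -2; the adjugate gives S⁻¹ = [[3, 1/2, 5/2], [-8, -1, -6], [-6, -1/2, -9/2]].
P = RS⁻¹ = [[-18, -3, -6]] · [[3, 1/2, 5/2], [-8, -1, -6], [-6, -1/2, -9/2]] = [[6, -3, 0]].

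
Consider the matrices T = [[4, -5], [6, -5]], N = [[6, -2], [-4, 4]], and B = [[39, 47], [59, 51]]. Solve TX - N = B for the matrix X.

X = [[5, 5], [-5, -5]]

TX = B + N = [[45, 45], [55, 55]].
Since T multiplies X on the left, X = T⁻¹(B + N).
det T = 10; the adjugate gives T⁻¹ = [[-1/2, 1/2], [-3/5, 2/5]].
X = T⁻¹(B + N) = [[5, 5], [-5, -5]].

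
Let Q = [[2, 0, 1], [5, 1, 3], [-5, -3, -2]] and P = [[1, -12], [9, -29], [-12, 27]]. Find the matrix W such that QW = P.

Q is on the left of W, so left-multiply by Q⁻¹: W = Q⁻¹P.
Q has determinant 4; Q⁻¹ = [[7/4, -3/4, -1/4], [-5/4, 1/4, -1/4], [-5/2, 3/2, 1/2]].
W = Q⁻¹P = [[7/4, -3/4, -1/4], [-5/4, 1/4, -1/4], [-5/2, 3/2, 1/2]] · [[1, -12], [9, -29], [-12, 27]] = [[-2, -6], [4, 1], [5, 0]].

W = [[-2, -6], [4, 1], [5, 0]]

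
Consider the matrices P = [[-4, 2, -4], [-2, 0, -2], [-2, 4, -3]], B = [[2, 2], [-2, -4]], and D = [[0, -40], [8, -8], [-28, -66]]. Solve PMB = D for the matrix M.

M = [[-5, -1], [-2, 2], [-1, -3]]

Left-multiply by P⁻¹ and right-multiply by B⁻¹: M = P⁻¹DB⁻¹.
det P = -4; the adjugate gives P⁻¹ = [[-2, 5/2, 1], [1/2, -1, 0], [2, -3, -1]].
B has determinant -4; B⁻¹ = [[1, 1/2], [-1/2, -1/2]].
P⁻¹D = [[-8, -6], [-8, -12], [4, 10]].
M = (P⁻¹D)B⁻¹ = [[-5, -1], [-2, 2], [-1, -3]].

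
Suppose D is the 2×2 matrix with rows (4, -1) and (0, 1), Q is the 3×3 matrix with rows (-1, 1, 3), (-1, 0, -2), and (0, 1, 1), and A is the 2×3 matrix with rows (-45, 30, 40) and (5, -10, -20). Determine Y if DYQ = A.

Left-multiply by D⁻¹ and right-multiply by Q⁻¹: Y = D⁻¹AQ⁻¹.
det D = 4, so D⁻¹ = [[1/4, 1/4], [0, 1]].
Q has determinant -4; Q⁻¹ = [[-1/2, -1/2, 1/2], [-1/4, 1/4, 5/4], [1/4, -1/4, -1/4]].
D⁻¹A = [[-10, 5, 5], [5, -10, -20]].
Y = (D⁻¹A)Q⁻¹ = [[5, 5, 0], [-5, 0, -5]].

Y = [[5, 5, 0], [-5, 0, -5]]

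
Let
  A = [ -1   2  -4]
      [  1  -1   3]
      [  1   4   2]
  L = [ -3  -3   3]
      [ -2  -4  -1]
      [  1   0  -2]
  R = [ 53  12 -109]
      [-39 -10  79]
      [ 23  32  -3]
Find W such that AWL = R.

Isolating W: multiply by A⁻¹ from the left and L⁻¹ from the right, so W = A⁻¹RL⁻¹.
det A = -4, so A⁻¹ = [[7/2, 5, -1/2], [-1/4, -1/2, 1/4], [-5/4, -3/2, 1/4]].
det L = 3; the adjugate gives L⁻¹ = [[8/3, -2, 5], [-5/3, 1, -3], [4/3, -1, 2]].
A⁻¹R = [[-21, -24, 15], [12, 10, -13], [-2, 8, 17]].
W = (A⁻¹R)L⁻¹ = [[4, 3, -3], [-2, -1, 4], [4, -5, 0]].

W = [[4, 3, -3], [-2, -1, 4], [4, -5, 0]]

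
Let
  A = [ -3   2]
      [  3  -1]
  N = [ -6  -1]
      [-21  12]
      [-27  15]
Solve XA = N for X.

X = [[-3, -5], [5, -2], [6, -3]]

A is on the right of X, so right-multiply by A⁻¹: X = NA⁻¹.
det A = -3, so A⁻¹ = [[1/3, 2/3], [1, 1]].
X = NA⁻¹ = [[-6, -1], [-21, 12], [-27, 15]] · [[1/3, 2/3], [1, 1]] = [[-3, -5], [5, -2], [6, -3]].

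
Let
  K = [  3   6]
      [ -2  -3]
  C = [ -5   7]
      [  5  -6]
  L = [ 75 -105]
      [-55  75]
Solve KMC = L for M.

M = [[-3, 4], [-1, -2]]

Isolating M: multiply by K⁻¹ from the left and C⁻¹ from the right, so M = K⁻¹LC⁻¹.
det K = 3, so K⁻¹ = [[-1, -2], [2/3, 1]].
det C = -5; the adjugate gives C⁻¹ = [[6/5, 7/5], [1, 1]].
K⁻¹L = [[35, -45], [-5, 5]].
M = (K⁻¹L)C⁻¹ = [[-3, 4], [-1, -2]].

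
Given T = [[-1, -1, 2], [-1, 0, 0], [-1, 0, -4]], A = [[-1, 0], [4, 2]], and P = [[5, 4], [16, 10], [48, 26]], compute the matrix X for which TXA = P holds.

X = T⁻¹PA⁻¹ (apply T⁻¹ on the left and A⁻¹ on the right).
T has determinant 4; T⁻¹ = [[0, -1, 0], [-1, 3/2, -1/2], [0, 1/4, -1/4]].
det A = -2; the adjugate gives A⁻¹ = [[-1, 0], [2, 1/2]].
T⁻¹P = [[-16, -10], [-5, -2], [-8, -4]].
X = (T⁻¹P)A⁻¹ = [[-4, -5], [1, -1], [0, -2]].

X = [[-4, -5], [1, -1], [0, -2]]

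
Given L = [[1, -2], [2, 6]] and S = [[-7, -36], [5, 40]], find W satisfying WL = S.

Right-multiplying both sides by L⁻¹ gives W = SL⁻¹.
det L = 10, so L⁻¹ = [[3/5, 1/5], [-1/5, 1/10]].
W = SL⁻¹ = [[-7, -36], [5, 40]] · [[3/5, 1/5], [-1/5, 1/10]] = [[3, -5], [-5, 5]].

W = [[3, -5], [-5, 5]]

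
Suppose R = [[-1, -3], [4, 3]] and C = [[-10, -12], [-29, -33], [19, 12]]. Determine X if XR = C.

Since R sits to the right of X, X = CR⁻¹.
det R = 9; the adjugate gives R⁻¹ = [[1/3, 1/3], [-4/9, -1/9]].
X = CR⁻¹ = [[-10, -12], [-29, -33], [19, 12]] · [[1/3, 1/3], [-4/9, -1/9]] = [[2, -2], [5, -6], [1, 5]].

X = [[2, -2], [5, -6], [1, 5]]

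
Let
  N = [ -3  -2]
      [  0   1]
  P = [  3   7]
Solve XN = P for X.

X = [[-1, 5]]

Since N sits to the right of X, X = PN⁻¹.
N has determinant -3; N⁻¹ = [[-1/3, -2/3], [0, 1]].
X = PN⁻¹ = [[3, 7]] · [[-1/3, -2/3], [0, 1]] = [[-1, 5]].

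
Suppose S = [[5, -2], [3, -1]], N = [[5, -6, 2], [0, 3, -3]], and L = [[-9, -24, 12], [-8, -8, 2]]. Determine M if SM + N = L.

SM = L − N = [[-14, -18, 10], [-8, -11, 5]].
S is on the left of M, so left-multiply by S⁻¹: M = S⁻¹(L − N).
S has determinant 1; S⁻¹ = [[-1, 2], [-3, 5]].
M = S⁻¹(L − N) = [[-2, -4, 0], [2, -1, -5]].

M = [[-2, -4, 0], [2, -1, -5]]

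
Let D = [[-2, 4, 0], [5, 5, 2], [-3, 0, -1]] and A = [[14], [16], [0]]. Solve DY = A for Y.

Since D multiplies Y on the left, Y = D⁻¹A.
D has determinant 6; D⁻¹ = [[-5/6, 2/3, 4/3], [-1/6, 1/3, 2/3], [5/2, -2, -5]].
Y = D⁻¹A = [[-5/6, 2/3, 4/3], [-1/6, 1/3, 2/3], [5/2, -2, -5]] · [[14], [16], [0]] = [[-1], [3], [3]].

Y = [[-1], [3], [3]]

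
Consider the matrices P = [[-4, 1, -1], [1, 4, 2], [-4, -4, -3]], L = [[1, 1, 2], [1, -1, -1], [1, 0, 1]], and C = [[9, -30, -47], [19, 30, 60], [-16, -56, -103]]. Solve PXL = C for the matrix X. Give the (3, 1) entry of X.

X = P⁻¹CL⁻¹ (apply P⁻¹ on the left and L⁻¹ on the right).
P has determinant -1; P⁻¹ = [[4, -7, -6], [5, -8, -7], [-12, 20, 17]].
det L = -1; the adjugate gives L⁻¹ = [[1, 1, -1], [2, 1, -3], [-1, -1, 2]].
P⁻¹C = [[-1, 6, 10], [5, 2, 6], [0, 8, 13]].
X = (P⁻¹C)L⁻¹ = [[1, -5, 3], [3, 1, 1], [3, -5, 2]].

3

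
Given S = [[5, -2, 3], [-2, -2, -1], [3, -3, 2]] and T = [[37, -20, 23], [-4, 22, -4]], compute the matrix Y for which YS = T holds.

Right-multiplying both sides by S⁻¹ gives Y = TS⁻¹.
det S = -1, so S⁻¹ = [[7, 5, -8], [-1, -1, 1], [-12, -9, 14]].
Y = TS⁻¹ = [[37, -20, 23], [-4, 22, -4]] · [[7, 5, -8], [-1, -1, 1], [-12, -9, 14]] = [[3, -2, 6], [-2, -6, -2]].

Y = [[3, -2, 6], [-2, -6, -2]]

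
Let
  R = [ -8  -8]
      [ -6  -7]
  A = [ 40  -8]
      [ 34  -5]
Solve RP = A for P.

Left-multiplying both sides by R⁻¹ gives P = R⁻¹A.
det R = 8, so R⁻¹ = [[-7/8, 1], [3/4, -1]].
P = R⁻¹A = [[-7/8, 1], [3/4, -1]] · [[40, -8], [34, -5]] = [[-1, 2], [-4, -1]].

P = [[-1, 2], [-4, -1]]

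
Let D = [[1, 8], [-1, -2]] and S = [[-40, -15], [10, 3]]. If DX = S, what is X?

Since D multiplies X on the left, X = D⁻¹S.
det D = 6; the adjugate gives D⁻¹ = [[-1/3, -4/3], [1/6, 1/6]].
X = D⁻¹S = [[-1/3, -4/3], [1/6, 1/6]] · [[-40, -15], [10, 3]] = [[0, 1], [-5, -2]].

X = [[0, 1], [-5, -2]]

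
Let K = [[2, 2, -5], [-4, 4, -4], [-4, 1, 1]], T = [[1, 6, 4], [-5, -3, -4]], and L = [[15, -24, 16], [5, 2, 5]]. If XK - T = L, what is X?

XK = L + T = [[16, -18, 20], [0, -1, 1]].
Since K sits to the right of X, X = (L + T)K⁻¹.
det K = -4; the adjugate gives K⁻¹ = [[-2, 7/4, -3], [-5, 9/2, -7], [-3, 5/2, -4]].
X = (L + T)K⁻¹ = [[-2, -3, -2], [2, -2, 3]].

X = [[-2, -3, -2], [2, -2, 3]]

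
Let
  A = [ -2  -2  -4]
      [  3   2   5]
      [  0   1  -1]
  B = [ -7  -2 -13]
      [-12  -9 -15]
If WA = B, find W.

W = [[-1, -3, 2], [-3, -6, -3]]

A is on the right of W, so right-multiply by A⁻¹: W = BA⁻¹.
det A = -4; the adjugate gives A⁻¹ = [[7/4, 3/2, 1/2], [-3/4, -1/2, 1/2], [-3/4, -1/2, -1/2]].
W = BA⁻¹ = [[-7, -2, -13], [-12, -9, -15]] · [[7/4, 3/2, 1/2], [-3/4, -1/2, 1/2], [-3/4, -1/2, -1/2]] = [[-1, -3, 2], [-3, -6, -3]].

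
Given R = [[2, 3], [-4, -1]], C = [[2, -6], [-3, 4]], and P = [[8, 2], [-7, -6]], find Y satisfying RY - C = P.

Y = [[2, 1], [2, -2]]

RY = P + C = [[10, -4], [-10, -2]].
Left-multiplying both sides by R⁻¹ gives Y = R⁻¹(P + C).
det R = 10; the adjugate gives R⁻¹ = [[-1/10, -3/10], [2/5, 1/5]].
Y = R⁻¹(P + C) = [[2, 1], [2, -2]].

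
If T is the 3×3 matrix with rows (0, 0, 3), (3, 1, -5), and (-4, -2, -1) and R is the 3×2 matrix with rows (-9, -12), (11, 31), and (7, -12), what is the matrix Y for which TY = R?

Since T multiplies Y on the left, Y = T⁻¹R.
det T = -6, so T⁻¹ = [[11/6, 1, 1/2], [-23/6, -2, -3/2], [1/3, 0, 0]].
Y = T⁻¹R = [[11/6, 1, 1/2], [-23/6, -2, -3/2], [1/3, 0, 0]] · [[-9, -12], [11, 31], [7, -12]] = [[-2, 3], [2, 2], [-3, -4]].

Y = [[-2, 3], [2, 2], [-3, -4]]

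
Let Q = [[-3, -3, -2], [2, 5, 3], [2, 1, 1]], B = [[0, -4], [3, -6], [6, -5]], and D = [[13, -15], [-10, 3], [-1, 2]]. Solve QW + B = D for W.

QW = D − B = [[13, -11], [-13, 9], [-7, 7]].
Since Q multiplies W on the left, W = Q⁻¹(D − B).
Q has determinant -2; Q⁻¹ = [[-1, -1/2, -1/2], [-2, -1/2, -5/2], [4, 3/2, 9/2]].
W = Q⁻¹(D − B) = [[-3, 3], [-2, 0], [1, 1]].

W = [[-3, 3], [-2, 0], [1, 1]]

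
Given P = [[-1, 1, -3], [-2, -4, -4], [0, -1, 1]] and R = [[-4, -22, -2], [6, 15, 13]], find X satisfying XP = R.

X = [[-4, 4, 2], [2, -4, 3]]

Since P sits to the right of X, X = RP⁻¹.
det P = 4, so P⁻¹ = [[-2, 1/2, -4], [1/2, -1/4, 1/2], [1/2, -1/4, 3/2]].
X = RP⁻¹ = [[-4, -22, -2], [6, 15, 13]] · [[-2, 1/2, -4], [1/2, -1/4, 1/2], [1/2, -1/4, 3/2]] = [[-4, 4, 2], [2, -4, 3]].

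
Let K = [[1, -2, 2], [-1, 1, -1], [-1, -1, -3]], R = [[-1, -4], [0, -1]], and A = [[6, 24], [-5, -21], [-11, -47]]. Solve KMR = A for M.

M = [[-4, -2], [-1, -1], [-2, 0]]

Isolating M: multiply by K⁻¹ from the left and R⁻¹ from the right, so M = K⁻¹AR⁻¹.
det K = 4; the adjugate gives K⁻¹ = [[-1, -2, 0], [-1/2, -1/4, -1/4], [1/2, 3/4, -1/4]].
R has determinant 1; R⁻¹ = [[-1, 4], [0, -1]].
K⁻¹A = [[4, 18], [1, 5], [2, 8]].
M = (K⁻¹A)R⁻¹ = [[-4, -2], [-1, -1], [-2, 0]].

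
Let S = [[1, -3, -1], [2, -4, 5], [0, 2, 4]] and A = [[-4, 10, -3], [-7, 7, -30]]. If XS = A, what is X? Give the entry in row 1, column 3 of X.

0

Since S sits to the right of X, X = AS⁻¹.
S has determinant -6; S⁻¹ = [[13/3, -5/3, 19/6], [4/3, -2/3, 7/6], [-2/3, 1/3, -1/3]].
X = AS⁻¹ = [[-4, 10, -3], [-7, 7, -30]] · [[13/3, -5/3, 19/6], [4/3, -2/3, 7/6], [-2/3, 1/3, -1/3]] = [[-2, -1, 0], [-1, -3, -4]].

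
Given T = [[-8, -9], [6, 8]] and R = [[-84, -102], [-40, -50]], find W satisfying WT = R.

Right-multiplying both sides by T⁻¹ gives W = RT⁻¹.
det T = -10; the adjugate gives T⁻¹ = [[-4/5, -9/10], [3/5, 4/5]].
W = RT⁻¹ = [[-84, -102], [-40, -50]] · [[-4/5, -9/10], [3/5, 4/5]] = [[6, -6], [2, -4]].

W = [[6, -6], [2, -4]]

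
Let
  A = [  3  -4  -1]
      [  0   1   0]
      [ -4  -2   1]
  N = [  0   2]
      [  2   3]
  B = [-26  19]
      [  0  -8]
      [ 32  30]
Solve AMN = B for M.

M = [[4, -3], [-4, 0], [-1, 4]]

Left-multiply by A⁻¹ and right-multiply by N⁻¹: M = A⁻¹BN⁻¹.
A has determinant -1; A⁻¹ = [[-1, -6, -1], [0, 1, 0], [-4, -22, -3]].
N has determinant -4; N⁻¹ = [[-3/4, 1/2], [1/2, 0]].
A⁻¹B = [[-6, -1], [0, -8], [8, 10]].
M = (A⁻¹B)N⁻¹ = [[4, -3], [-4, 0], [-1, 4]].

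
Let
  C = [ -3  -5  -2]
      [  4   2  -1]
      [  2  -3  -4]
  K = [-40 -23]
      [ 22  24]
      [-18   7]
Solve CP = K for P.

Since C multiplies P on the left, P = C⁻¹K.
det C = -5, so C⁻¹ = [[11/5, 14/5, -9/5], [-14/5, -16/5, 11/5], [16/5, 19/5, -14/5]].
P = C⁻¹K = [[11/5, 14/5, -9/5], [-14/5, -16/5, 11/5], [16/5, 19/5, -14/5]] · [[-40, -23], [22, 24], [-18, 7]] = [[6, 4], [2, 3], [6, -2]].

P = [[6, 4], [2, 3], [6, -2]]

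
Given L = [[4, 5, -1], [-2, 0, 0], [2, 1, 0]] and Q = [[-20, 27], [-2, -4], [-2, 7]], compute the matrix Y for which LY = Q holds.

Y = [[1, 2], [-4, 3], [4, -4]]

Since L multiplies Y on the left, Y = L⁻¹Q.
det L = 2; the adjugate gives L⁻¹ = [[0, -1/2, 0], [0, 1, 1], [-1, 3, 5]].
Y = L⁻¹Q = [[0, -1/2, 0], [0, 1, 1], [-1, 3, 5]] · [[-20, 27], [-2, -4], [-2, 7]] = [[1, 2], [-4, 3], [4, -4]].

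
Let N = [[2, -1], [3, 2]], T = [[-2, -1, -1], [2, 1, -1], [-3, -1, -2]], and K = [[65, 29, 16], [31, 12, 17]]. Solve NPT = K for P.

Left-multiply by N⁻¹ and right-multiply by T⁻¹: P = N⁻¹KT⁻¹.
det N = 7; the adjugate gives N⁻¹ = [[2/7, 1/7], [-3/7, 2/7]].
T has determinant -2; T⁻¹ = [[3/2, 1/2, -1], [-7/2, -1/2, 2], [-1/2, -1/2, 0]].
N⁻¹K = [[23, 10, 7], [-19, -9, -2]].
P = (N⁻¹K)T⁻¹ = [[-4, 3, -3], [4, -4, 1]].

P = [[-4, 3, -3], [4, -4, 1]]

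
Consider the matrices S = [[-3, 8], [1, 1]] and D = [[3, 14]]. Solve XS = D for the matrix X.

Since S sits to the right of X, X = DS⁻¹.
det S = -11, so S⁻¹ = [[-1/11, 8/11], [1/11, 3/11]].
X = DS⁻¹ = [[3, 14]] · [[-1/11, 8/11], [1/11, 3/11]] = [[1, 6]].

X = [[1, 6]]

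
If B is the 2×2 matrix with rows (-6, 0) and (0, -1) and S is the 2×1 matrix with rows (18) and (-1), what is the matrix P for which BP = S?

P = [[-3], [1]]

B is on the left of P, so left-multiply by B⁻¹: P = B⁻¹S.
det B = 6; the adjugate gives B⁻¹ = [[-1/6, 0], [0, -1]].
P = B⁻¹S = [[-1/6, 0], [0, -1]] · [[18], [-1]] = [[-3], [1]].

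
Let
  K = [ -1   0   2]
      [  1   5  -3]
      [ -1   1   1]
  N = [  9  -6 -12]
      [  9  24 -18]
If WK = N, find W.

W = [[-3, 0, -6], [3, 6, -6]]

Since K sits to the right of W, W = NK⁻¹.
det K = 4, so K⁻¹ = [[2, 1/2, -5/2], [1/2, 1/4, -1/4], [3/2, 1/4, -5/4]].
W = NK⁻¹ = [[9, -6, -12], [9, 24, -18]] · [[2, 1/2, -5/2], [1/2, 1/4, -1/4], [3/2, 1/4, -5/4]] = [[-3, 0, -6], [3, 6, -6]].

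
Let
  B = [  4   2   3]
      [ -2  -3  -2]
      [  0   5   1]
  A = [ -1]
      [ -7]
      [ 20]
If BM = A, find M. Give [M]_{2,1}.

5

Left-multiplying both sides by B⁻¹ gives M = B⁻¹A.
B has determinant 2; B⁻¹ = [[7/2, 13/2, 5/2], [1, 2, 1], [-5, -10, -4]].
M = B⁻¹A = [[7/2, 13/2, 5/2], [1, 2, 1], [-5, -10, -4]] · [[-1], [-7], [20]] = [[1], [5], [-5]].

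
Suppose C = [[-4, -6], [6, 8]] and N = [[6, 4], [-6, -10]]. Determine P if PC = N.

P = [[6, 5], [3, 1]]

Right-multiplying both sides by C⁻¹ gives P = NC⁻¹.
det C = 4; the adjugate gives C⁻¹ = [[2, 3/2], [-3/2, -1]].
P = NC⁻¹ = [[6, 4], [-6, -10]] · [[2, 3/2], [-3/2, -1]] = [[6, 5], [3, 1]].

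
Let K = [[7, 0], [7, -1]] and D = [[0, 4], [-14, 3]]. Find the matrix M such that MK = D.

M = [[4, -4], [1, -3]]

K is on the right of M, so right-multiply by K⁻¹: M = DK⁻¹.
K has determinant -7; K⁻¹ = [[1/7, 0], [1, -1]].
M = DK⁻¹ = [[0, 4], [-14, 3]] · [[1/7, 0], [1, -1]] = [[4, -4], [1, -3]].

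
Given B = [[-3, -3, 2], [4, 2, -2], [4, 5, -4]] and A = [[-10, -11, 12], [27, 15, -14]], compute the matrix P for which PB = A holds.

P = [[-6, -2, -5], [-1, 6, 0]]

B is on the right of P, so right-multiply by B⁻¹: P = AB⁻¹.
det B = -6, so B⁻¹ = [[-1/3, 1/3, -1/3], [-4/3, -2/3, -1/3], [-2, -1/2, -1]].
P = AB⁻¹ = [[-10, -11, 12], [27, 15, -14]] · [[-1/3, 1/3, -1/3], [-4/3, -2/3, -1/3], [-2, -1/2, -1]] = [[-6, -2, -5], [-1, 6, 0]].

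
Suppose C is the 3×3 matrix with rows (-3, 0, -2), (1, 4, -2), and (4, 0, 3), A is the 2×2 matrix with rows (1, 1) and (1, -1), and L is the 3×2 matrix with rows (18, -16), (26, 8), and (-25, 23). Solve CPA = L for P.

Left-multiply by C⁻¹ and right-multiply by A⁻¹: P = C⁻¹LA⁻¹.
C has determinant -4; C⁻¹ = [[-3, 0, -2], [11/4, 1/4, 2], [4, 0, 3]].
det A = -2; the adjugate gives A⁻¹ = [[1/2, 1/2], [1/2, -1/2]].
C⁻¹L = [[-4, 2], [6, 4], [-3, 5]].
P = (C⁻¹L)A⁻¹ = [[-1, -3], [5, 1], [1, -4]].

P = [[-1, -3], [5, 1], [1, -4]]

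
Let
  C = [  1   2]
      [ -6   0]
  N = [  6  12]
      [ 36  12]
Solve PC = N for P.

C is on the right of P, so right-multiply by C⁻¹: P = NC⁻¹.
C has determinant 12; C⁻¹ = [[0, -1/6], [1/2, 1/12]].
P = NC⁻¹ = [[6, 12], [36, 12]] · [[0, -1/6], [1/2, 1/12]] = [[6, 0], [6, -5]].

P = [[6, 0], [6, -5]]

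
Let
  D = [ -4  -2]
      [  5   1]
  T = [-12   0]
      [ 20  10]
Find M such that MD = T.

Right-multiplying both sides by D⁻¹ gives M = TD⁻¹.
det D = 6, so D⁻¹ = [[1/6, 1/3], [-5/6, -2/3]].
M = TD⁻¹ = [[-12, 0], [20, 10]] · [[1/6, 1/3], [-5/6, -2/3]] = [[-2, -4], [-5, 0]].

M = [[-2, -4], [-5, 0]]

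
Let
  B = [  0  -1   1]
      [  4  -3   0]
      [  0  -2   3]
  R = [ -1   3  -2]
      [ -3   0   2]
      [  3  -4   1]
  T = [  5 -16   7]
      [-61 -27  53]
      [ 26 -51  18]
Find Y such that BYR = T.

Isolating Y: multiply by B⁻¹ from the left and R⁻¹ from the right, so Y = B⁻¹TR⁻¹.
det B = 4, so B⁻¹ = [[-9/4, 1/4, 3/4], [-3, 0, 1], [-2, 0, 1]].
R has determinant -5; R⁻¹ = [[-8/5, -1, -6/5], [-9/5, -1, -8/5], [-12/5, -1, -9/5]].
B⁻¹T = [[-7, -9, 11], [11, -3, -3], [16, -19, 4]].
Y = (B⁻¹T)R⁻¹ = [[1, 5, 3], [-5, -5, -3], [-1, -1, 4]].

Y = [[1, 5, 3], [-5, -5, -3], [-1, -1, 4]]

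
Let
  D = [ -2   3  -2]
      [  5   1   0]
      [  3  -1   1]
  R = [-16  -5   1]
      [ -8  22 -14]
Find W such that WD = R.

D is on the right of W, so right-multiply by D⁻¹: W = RD⁻¹.
det D = -1, so D⁻¹ = [[-1, 1, -2], [5, -4, 10], [8, -7, 17]].
W = RD⁻¹ = [[-16, -5, 1], [-8, 22, -14]] · [[-1, 1, -2], [5, -4, 10], [8, -7, 17]] = [[-1, -3, -1], [6, 2, -2]].

W = [[-1, -3, -1], [6, 2, -2]]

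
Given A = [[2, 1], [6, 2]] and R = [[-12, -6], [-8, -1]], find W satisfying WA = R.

W = [[-6, 0], [5, -3]]

Right-multiplying both sides by A⁻¹ gives W = RA⁻¹.
A has determinant -2; A⁻¹ = [[-1, 1/2], [3, -1]].
W = RA⁻¹ = [[-12, -6], [-8, -1]] · [[-1, 1/2], [3, -1]] = [[-6, 0], [5, -3]].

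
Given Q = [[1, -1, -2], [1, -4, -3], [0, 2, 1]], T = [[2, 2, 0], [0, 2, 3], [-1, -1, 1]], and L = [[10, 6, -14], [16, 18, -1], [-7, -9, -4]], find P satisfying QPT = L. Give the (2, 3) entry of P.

P = Q⁻¹LT⁻¹ (apply Q⁻¹ on the left and T⁻¹ on the right).
det Q = -1, so Q⁻¹ = [[-2, 3, 5], [1, -1, -1], [-2, 2, 3]].
det T = 4, so T⁻¹ = [[5/4, -1/2, 3/2], [-3/4, 1/2, -3/2], [1/2, 0, 1]].
Q⁻¹L = [[-7, -3, 5], [1, -3, -9], [-9, -3, 14]].
P = (Q⁻¹L)T⁻¹ = [[-4, 2, -1], [-1, -2, -3], [-2, 3, 5]].

-3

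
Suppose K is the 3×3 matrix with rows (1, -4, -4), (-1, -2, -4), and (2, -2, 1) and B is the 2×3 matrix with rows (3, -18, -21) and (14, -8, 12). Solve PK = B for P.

P = [[5, 0, -1], [2, -4, 4]]

K is on the right of P, so right-multiply by K⁻¹: P = BK⁻¹.
det K = -6; the adjugate gives K⁻¹ = [[5/3, -2, -4/3], [7/6, -3/2, -4/3], [-1, 1, 1]].
P = BK⁻¹ = [[3, -18, -21], [14, -8, 12]] · [[5/3, -2, -4/3], [7/6, -3/2, -4/3], [-1, 1, 1]] = [[5, 0, -1], [2, -4, 4]].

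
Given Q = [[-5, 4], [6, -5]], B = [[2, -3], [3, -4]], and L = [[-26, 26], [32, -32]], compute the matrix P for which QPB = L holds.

Isolating P: multiply by Q⁻¹ from the left and B⁻¹ from the right, so P = Q⁻¹LB⁻¹.
det Q = 1, so Q⁻¹ = [[-5, -4], [-6, -5]].
det B = 1, so B⁻¹ = [[-4, 3], [-3, 2]].
Q⁻¹L = [[2, -2], [-4, 4]].
P = (Q⁻¹L)B⁻¹ = [[-2, 2], [4, -4]].

P = [[-2, 2], [4, -4]]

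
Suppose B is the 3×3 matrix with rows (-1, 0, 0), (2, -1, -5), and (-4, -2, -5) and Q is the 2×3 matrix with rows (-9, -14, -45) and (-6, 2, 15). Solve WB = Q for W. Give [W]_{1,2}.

4

B is on the right of W, so right-multiply by B⁻¹: W = QB⁻¹.
B has determinant 5; B⁻¹ = [[-1, 0, 0], [6, 1, -1], [-8/5, -2/5, 1/5]].
W = QB⁻¹ = [[-9, -14, -45], [-6, 2, 15]] · [[-1, 0, 0], [6, 1, -1], [-8/5, -2/5, 1/5]] = [[-3, 4, 5], [-6, -4, 1]].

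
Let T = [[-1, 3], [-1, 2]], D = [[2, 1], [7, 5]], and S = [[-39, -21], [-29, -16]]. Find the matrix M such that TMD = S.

M = [[1, 1], [-5, 0]]

Left-multiply by T⁻¹ and right-multiply by D⁻¹: M = T⁻¹SD⁻¹.
det T = 1; the adjugate gives T⁻¹ = [[2, -3], [1, -1]].
det D = 3; the adjugate gives D⁻¹ = [[5/3, -1/3], [-7/3, 2/3]].
T⁻¹S = [[9, 6], [-10, -5]].
M = (T⁻¹S)D⁻¹ = [[1, 1], [-5, 0]].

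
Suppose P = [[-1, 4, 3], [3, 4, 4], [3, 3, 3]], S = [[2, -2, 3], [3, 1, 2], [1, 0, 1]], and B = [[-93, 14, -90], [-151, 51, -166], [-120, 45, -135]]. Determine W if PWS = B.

Isolating W: multiply by P⁻¹ from the left and S⁻¹ from the right, so W = P⁻¹BS⁻¹.
det P = 3, so P⁻¹ = [[0, -1, 4/3], [1, -4, 13/3], [-1, 5, -16/3]].
S has determinant 1; S⁻¹ = [[1, 2, -7], [-1, -1, 5], [-1, -2, 8]].
P⁻¹B = [[-9, 9, -14], [-9, 5, -11], [-22, 1, -20]].
W = (P⁻¹B)S⁻¹ = [[-4, 1, -4], [-3, -1, 0], [-3, -5, -1]].

W = [[-4, 1, -4], [-3, -1, 0], [-3, -5, -1]]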